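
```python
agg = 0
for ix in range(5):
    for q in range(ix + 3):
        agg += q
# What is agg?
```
Trace:
  agg=0
  agg=0, ix=0, q=0
  agg=1, ix=0, q=1
  agg=3, ix=0, q=2
  agg=3, ix=1, q=0
  agg=4, ix=1, q=1
  agg=6, ix=1, q=2
  agg=9, ix=1, q=3
  agg=9, ix=2, q=0
  agg=10, ix=2, q=1
  agg=12, ix=2, q=2
  agg=15, ix=2, q=3
  agg=19, ix=2, q=4
  agg=19, ix=3, q=0
  agg=20, ix=3, q=1
  agg=22, ix=3, q=2
  agg=25, ix=3, q=3
  agg=29, ix=3, q=4
  agg=34, ix=3, q=5
  agg=34, ix=4, q=0
  agg=35, ix=4, q=1
  agg=37, ix=4, q=2
  agg=40, ix=4, q=3
  agg=44, ix=4, q=4
  agg=49, ix=4, q=5
  agg=55, ix=4, q=6

Final answer: 55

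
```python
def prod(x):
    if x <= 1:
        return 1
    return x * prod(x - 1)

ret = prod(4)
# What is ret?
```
Call trace:
prod(x=4)
  prod(x=3)
    prod(x=2)
      prod(x=1)
      -> return 1
    -> return 2
  -> return 6
-> return 24

Final answer: 24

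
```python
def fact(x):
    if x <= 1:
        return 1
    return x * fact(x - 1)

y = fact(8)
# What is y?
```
Call trace:
fact(x=8)
  fact(x=7)
    fact(x=6)
      fact(x=5)
        fact(x=4)
          fact(x=3)
            fact(x=2)
              fact(x=1)
              -> return 1
            -> return 2
          -> return 6
        -> return 24
      -> return 120
    -> return 720
  -> return 5040
-> return 40320

Final answer: 40320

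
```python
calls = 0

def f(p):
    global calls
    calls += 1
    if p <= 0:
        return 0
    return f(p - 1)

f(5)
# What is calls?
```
Call trace:
f(p=5)
  f(p=4)
    f(p=3)
      f(p=2)
        f(p=1)
          f(p=0)
          -> return 0
        -> return 0
      -> return 0
    -> return 0
  -> return 0
-> return 0

calls is incremented once per call. f is entered once for each p = 5, 4, 3, 2, 1, 0 (the p <= 0 call returns without recursing), i.e. 5 + 1 calls.
calls = 6

Final answer: 6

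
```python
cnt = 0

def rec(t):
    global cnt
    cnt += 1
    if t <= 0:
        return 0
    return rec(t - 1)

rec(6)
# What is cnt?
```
Call trace:
rec(t=6)
  rec(t=5)
    rec(t=4)
      rec(t=3)
        rec(t=2)
          rec(t=1)
            rec(t=0)
            -> return 0
          -> return 0
        -> return 0
      -> return 0
    -> return 0
  -> return 0
-> return 0

cnt is incremented once per call. rec is entered once for each t = 6, 5, 4, 3, 2, 1, 0 (the t <= 0 call returns without recursing), i.e. 6 + 1 calls.
cnt = 7

Final answer: 7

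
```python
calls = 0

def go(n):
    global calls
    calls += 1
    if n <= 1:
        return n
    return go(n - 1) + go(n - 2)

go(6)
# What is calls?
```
Call trace (a repeated sub-call is expanded the first time; later identical calls just restate its return value):
go(n=6)
  go(n=5)
    go(n=4)
      go(n=3)
        go(n=2)
          go(n=1)
          -> return 1
          go(n=0)
          -> return 0
        -> return 1
        go(n=1)
        -> return 1
      -> return 2
      go(n=2) -> return 1  (same call as traced above)
    -> return 3
    go(n=3) -> return 2  (same call as traced above)
  -> return 5
  go(n=4) -> return 3  (same call as traced above)
-> return 8

calls is incremented once per call, so count the calls in each subtree. Let C(n) = number of calls made by go(n).
C(0) = C(1) = 1 (base case, no recursion); C(n) = 1 + C(n - 1) + C(n - 2) otherwise.
C(2) = 1 + C(1) + C(0) = 1 + 1 + 1 = 3
C(3) = 1 + C(2) + C(1) = 1 + 3 + 1 = 5
C(4) = 1 + C(3) + C(2) = 1 + 5 + 3 = 9
C(5) = 1 + C(4) + C(3) = 1 + 9 + 5 = 15
C(6) = 1 + C(5) + C(4) = 1 + 15 + 9 = 25
calls = C(6) = 25

Final answer: 25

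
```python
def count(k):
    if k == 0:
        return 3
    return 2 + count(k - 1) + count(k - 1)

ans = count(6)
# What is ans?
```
Call trace (a repeated sub-call is expanded the first time; later identical calls just restate its return value):
count(k=6)
  count(k=5)
    count(k=4)
      count(k=3)
        count(k=2)
          count(k=1)
            count(k=0)
            -> return 3
            count(k=0)
            -> return 3
          -> return 8
          count(k=1) -> return 8  (same call as traced above)
        -> return 18
        count(k=2) -> return 18  (same call as traced above)
      -> return 38
      count(k=3) -> return 38  (same call as traced above)
    -> return 78
    count(k=4) -> return 78  (same call as traced above)
  -> return 158
  count(k=5) -> return 158  (same call as traced above)
-> return 318

Final answer: 318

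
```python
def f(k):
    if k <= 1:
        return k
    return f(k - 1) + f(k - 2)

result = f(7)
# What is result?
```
Call trace (a repeated sub-call is expanded the first time; later identical calls just restate its return value):
f(k=7)
  f(k=6)
    f(k=5)
      f(k=4)
        f(k=3)
          f(k=2)
            f(k=1)
            -> return 1
            f(k=0)
            -> return 0
          -> return 1
          f(k=1)
          -> return 1
        -> return 2
        f(k=2) -> return 1  (same call as traced above)
      -> return 3
      f(k=3) -> return 2  (same call as traced above)
    -> return 5
    f(k=4) -> return 3  (same call as traced above)
  -> return 8
  f(k=5) -> return 5  (same call as traced above)
-> return 13

Final answer: 13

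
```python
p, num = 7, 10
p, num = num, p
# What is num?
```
Trace:
  p=7, num=10
  p=10, num=7

Final answer: 7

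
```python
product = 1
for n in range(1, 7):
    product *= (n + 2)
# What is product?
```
Trace:
  product=1
  product=3, n=1
  product=12, n=2
  product=60, n=3
  product=360, n=4
  product=2520, n=5
  product=20160, n=6

Final answer: 20160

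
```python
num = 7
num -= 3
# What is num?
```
Trace:
  num=7
  num=4

Final answer: 4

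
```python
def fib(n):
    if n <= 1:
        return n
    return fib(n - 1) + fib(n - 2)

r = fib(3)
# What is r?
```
Call trace:
fib(n=3)
  fib(n=2)
    fib(n=1)
    -> return 1
    fib(n=0)
    -> return 0
  -> return 1
  fib(n=1)
  -> return 1
-> return 2

Final answer: 2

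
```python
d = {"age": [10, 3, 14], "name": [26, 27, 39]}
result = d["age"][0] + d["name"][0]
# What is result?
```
Trace:
  d={'age': [10, 3, 14], 'name': [26, 27, 39]}
  d={'age': [10, 3, 14], 'name': [26, 27, 39]}, result=36

Final answer: 36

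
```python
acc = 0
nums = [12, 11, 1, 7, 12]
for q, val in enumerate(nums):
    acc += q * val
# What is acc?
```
Trace:
  acc=0
  acc=0, q=0, val=12
  acc=11, q=1, val=11
  acc=13, q=2, val=1
  acc=34, q=3, val=7
  acc=82, q=4, val=12

Final answer: 82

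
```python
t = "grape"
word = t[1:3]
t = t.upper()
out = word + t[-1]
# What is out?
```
Trace:
  t='grape'
  t='grape', word='ra'
  t='GRAPE', word='ra'
  t='GRAPE', word='ra', out='raE'

Final answer: 'raE'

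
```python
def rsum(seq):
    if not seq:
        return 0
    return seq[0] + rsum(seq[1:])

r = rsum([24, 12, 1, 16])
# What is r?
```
Call trace:
rsum(seq=[24, 12, 1, 16])
  rsum(seq=[12, 1, 16])
    rsum(seq=[1, 16])
      rsum(seq=[16])
        rsum(seq=[])
        -> return 0
      -> return 16
    -> return 17
  -> return 29
-> return 53

Final answer: 53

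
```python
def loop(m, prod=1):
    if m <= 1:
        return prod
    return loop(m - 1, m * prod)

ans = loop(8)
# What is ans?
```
Call trace:
loop(m=8, prod=1)
  loop(m=7, prod=8)
    loop(m=6, prod=56)
      loop(m=5, prod=336)
        loop(m=4, prod=1680)
          loop(m=3, prod=6720)
            loop(m=2, prod=20160)
              loop(m=1, prod=40320)
              -> return 40320
            -> return 40320
          -> return 40320
        -> return 40320
      -> return 40320
    -> return 40320
  -> return 40320
-> return 40320

Final answer: 40320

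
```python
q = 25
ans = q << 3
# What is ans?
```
Trace:
  q=25
  q=25, ans=200

Final answer: 200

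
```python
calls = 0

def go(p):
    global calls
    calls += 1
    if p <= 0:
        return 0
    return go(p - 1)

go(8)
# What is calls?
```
Call trace:
go(p=8)
  go(p=7)
    go(p=6)
      go(p=5)
        go(p=4)
          go(p=3)
            go(p=2)
              go(p=1)
                go(p=0)
                -> return 0
              -> return 0
            -> return 0
          -> return 0
        -> return 0
      -> return 0
    -> return 0
  -> return 0
-> return 0

calls is incremented once per call. go is entered once for each p = 8, 7, 6, 5, 4, 3, 2, 1, 0 (the p <= 0 call returns without recursing), i.e. 8 + 1 calls.
calls = 9

Final answer: 9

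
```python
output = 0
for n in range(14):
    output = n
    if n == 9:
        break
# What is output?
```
Trace:
  output=0
  output=0, n=0
  output=1, n=1
  output=2, n=2
  output=3, n=3
  output=4, n=4
  output=5, n=5
  output=6, n=6
  output=7, n=7
  output=8, n=8
  output=9, n=9

Final answer: 9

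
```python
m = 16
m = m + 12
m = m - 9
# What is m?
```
Trace:
  m=16
  m=28
  m=19

Final answer: 19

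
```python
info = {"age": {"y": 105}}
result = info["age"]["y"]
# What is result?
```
Trace:
  info={'age': {'y': 105}}
  info={'age': {'y': 105}}, result=105

Final answer: 105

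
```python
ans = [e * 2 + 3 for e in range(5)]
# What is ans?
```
Trace:
  e=0
  e=1
  e=2
  e=3
  e=4
  ans=[3, 5, 7, 9, 11]

Final answer: [3, 5, 7, 9, 11]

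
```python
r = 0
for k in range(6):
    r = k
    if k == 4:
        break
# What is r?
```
Trace:
  r=0
  r=0, k=0
  r=1, k=1
  r=2, k=2
  r=3, k=3
  r=4, k=4

Final answer: 4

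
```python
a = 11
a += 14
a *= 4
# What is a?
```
Trace:
  a=11
  a=25
  a=100

Final answer: 100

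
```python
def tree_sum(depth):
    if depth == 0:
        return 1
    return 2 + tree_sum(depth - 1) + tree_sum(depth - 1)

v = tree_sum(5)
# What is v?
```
Call trace (a repeated sub-call is expanded the first time; later identical calls just restate its return value):
tree_sum(depth=5)
  tree_sum(depth=4)
    tree_sum(depth=3)
      tree_sum(depth=2)
        tree_sum(depth=1)
          tree_sum(depth=0)
          -> return 1
          tree_sum(depth=0)
          -> return 1
        -> return 4
        tree_sum(depth=1) -> return 4  (same call as traced above)
      -> return 10
      tree_sum(depth=2) -> return 10  (same call as traced above)
    -> return 22
    tree_sum(depth=3) -> return 22  (same call as traced above)
  -> return 46
  tree_sum(depth=4) -> return 46  (same call as traced above)
-> return 94

Final answer: 94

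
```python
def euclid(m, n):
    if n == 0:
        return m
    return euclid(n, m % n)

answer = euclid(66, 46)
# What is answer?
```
Call trace:
euclid(m=66, n=46)
  euclid(m=46, n=20)
    euclid(m=20, n=6)
      euclid(m=6, n=2)
        euclid(m=2, n=0)
        -> return 2
      -> return 2
    -> return 2
  -> return 2
-> return 2

Final answer: 2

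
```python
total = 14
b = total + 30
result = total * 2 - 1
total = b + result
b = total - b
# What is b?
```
Trace:
  total=14
  total=14, b=44
  total=14, b=44, result=27
  total=71, b=44, result=27
  total=71, b=27, result=27

Final answer: 27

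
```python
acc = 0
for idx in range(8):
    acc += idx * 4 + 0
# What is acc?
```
Trace:
  acc=0
  acc=0, idx=0
  acc=4, idx=1
  acc=12, idx=2
  acc=24, idx=3
  acc=40, idx=4
  acc=60, idx=5
  acc=84, idx=6
  acc=112, idx=7

Final answer: 112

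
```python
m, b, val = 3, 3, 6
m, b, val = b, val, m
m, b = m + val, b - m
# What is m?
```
Trace:
  m=3, b=3, val=6
  m=3, b=6, val=3
  m=6, b=3, val=3

Final answer: 6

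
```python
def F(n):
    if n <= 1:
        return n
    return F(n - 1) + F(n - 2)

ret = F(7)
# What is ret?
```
Call trace (a repeated sub-call is expanded the first time; later identical calls just restate its return value):
F(n=7)
  F(n=6)
    F(n=5)
      F(n=4)
        F(n=3)
          F(n=2)
            F(n=1)
            -> return 1
            F(n=0)
            -> return 0
          -> return 1
          F(n=1)
          -> return 1
        -> return 2
        F(n=2) -> return 1  (same call as traced above)
      -> return 3
      F(n=3) -> return 2  (same call as traced above)
    -> return 5
    F(n=4) -> return 3  (same call as traced above)
  -> return 8
  F(n=5) -> return 5  (same call as traced above)
-> return 13

Final answer: 13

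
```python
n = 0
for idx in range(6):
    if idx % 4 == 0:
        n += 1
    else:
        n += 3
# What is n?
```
Trace:
  n=0
  n=1, idx=0
  n=4, idx=1
  n=7, idx=2
  n=10, idx=3
  n=11, idx=4
  n=14, idx=5

Final answer: 14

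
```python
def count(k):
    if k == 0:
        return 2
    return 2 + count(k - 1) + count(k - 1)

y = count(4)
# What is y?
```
Call trace (a repeated sub-call is expanded the first time; later identical calls just restate its return value):
count(k=4)
  count(k=3)
    count(k=2)
      count(k=1)
        count(k=0)
        -> return 2
        count(k=0)
        -> return 2
      -> return 6
      count(k=1) -> return 6  (same call as traced above)
    -> return 14
    count(k=2) -> return 14  (same call as traced above)
  -> return 30
  count(k=3) -> return 30  (same call as traced above)
-> return 62

Final answer: 62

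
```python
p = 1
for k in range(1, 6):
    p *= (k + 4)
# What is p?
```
Trace:
  p=1
  p=5, k=1
  p=30, k=2
  p=210, k=3
  p=1680, k=4
  p=15120, k=5

Final answer: 15120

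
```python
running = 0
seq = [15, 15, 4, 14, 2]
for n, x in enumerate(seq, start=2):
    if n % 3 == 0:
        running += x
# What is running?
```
Trace:
  running=0
  running=0, n=2, x=15
  running=15, n=3, x=15
  running=15, n=4, x=4
  running=15, n=5, x=14
  running=17, n=6, x=2

Final answer: 17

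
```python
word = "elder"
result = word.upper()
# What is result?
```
Trace:
  word='elder'
  word='elder', result='ELDER'

Final answer: 'ELDER'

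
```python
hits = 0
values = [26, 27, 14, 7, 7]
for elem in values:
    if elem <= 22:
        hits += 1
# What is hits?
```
Trace:
  hits=0
  hits=0, elem=26
  hits=0, elem=27
  hits=1, elem=14
  hits=2, elem=7
  hits=3, elem=7

Final answer: 3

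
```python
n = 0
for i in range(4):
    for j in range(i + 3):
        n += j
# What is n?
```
Trace:
  n=0
  n=0, i=0, j=0
  n=1, i=0, j=1
  n=3, i=0, j=2
  n=3, i=1, j=0
  n=4, i=1, j=1
  n=6, i=1, j=2
  n=9, i=1, j=3
  n=9, i=2, j=0
  n=10, i=2, j=1
  n=12, i=2, j=2
  n=15, i=2, j=3
  n=19, i=2, j=4
  n=19, i=3, j=0
  n=20, i=3, j=1
  n=22, i=3, j=2
  n=25, i=3, j=3
  n=29, i=3, j=4
  n=34, i=3, j=5

Final answer: 34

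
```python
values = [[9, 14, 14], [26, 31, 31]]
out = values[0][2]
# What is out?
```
Trace:
  values=[[9, 14, 14], [26, 31, 31]]
  values=[[9, 14, 14], [26, 31, 31]], out=14

Final answer: 14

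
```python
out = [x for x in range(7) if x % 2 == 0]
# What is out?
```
Trace:
  x=0
  x=1
  x=2
  x=3
  x=4
  x=5
  x=6
  out=[0, 2, 4, 6]

Final answer: [0, 2, 4, 6]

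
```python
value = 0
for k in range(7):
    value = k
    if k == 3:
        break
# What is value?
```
Trace:
  value=0
  value=0, k=0
  value=1, k=1
  value=2, k=2
  value=3, k=3

Final answer: 3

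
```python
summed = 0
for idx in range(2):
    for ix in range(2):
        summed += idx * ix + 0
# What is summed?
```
Trace:
  summed=0
  summed=0, idx=0, ix=0
  summed=0, idx=0, ix=1
  summed=0, idx=1, ix=0
  summed=1, idx=1, ix=1

Final answer: 1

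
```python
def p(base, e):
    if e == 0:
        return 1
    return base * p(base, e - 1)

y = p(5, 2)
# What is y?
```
Call trace:
p(base=5, e=2)
  p(base=5, e=1)
    p(base=5, e=0)
    -> return 1
  -> return 5
-> return 25

Final answer: 25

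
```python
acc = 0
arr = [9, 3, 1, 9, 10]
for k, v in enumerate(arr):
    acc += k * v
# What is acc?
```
Trace:
  acc=0
  acc=0, k=0, v=9
  acc=3, k=1, v=3
  acc=5, k=2, v=1
  acc=32, k=3, v=9
  acc=72, k=4, v=10

Final answer: 72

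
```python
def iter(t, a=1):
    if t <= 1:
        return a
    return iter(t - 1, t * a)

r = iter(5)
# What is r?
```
Call trace:
iter(t=5, a=1)
  iter(t=4, a=5)
    iter(t=3, a=20)
      iter(t=2, a=60)
        iter(t=1, a=120)
        -> return 120
      -> return 120
    -> return 120
  -> return 120
-> return 120

Final answer: 120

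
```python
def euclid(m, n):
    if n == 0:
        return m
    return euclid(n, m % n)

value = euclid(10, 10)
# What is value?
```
Call trace:
euclid(m=10, n=10)
  euclid(m=10, n=0)
  -> return 10
-> return 10

Final answer: 10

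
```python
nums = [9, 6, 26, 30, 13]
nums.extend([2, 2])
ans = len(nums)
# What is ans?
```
Trace:
  nums=[9, 6, 26, 30, 13]
  nums=[9, 6, 26, 30, 13, 2, 2]
  nums=[9, 6, 26, 30, 13, 2, 2], ans=7

Final answer: 7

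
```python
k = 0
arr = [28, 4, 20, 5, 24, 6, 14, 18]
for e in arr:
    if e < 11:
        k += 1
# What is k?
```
Trace:
  k=0
  k=0, e=28
  k=1, e=4
  k=1, e=20
  k=2, e=5
  k=2, e=24
  k=3, e=6
  k=3, e=14
  k=3, e=18

Final answer: 3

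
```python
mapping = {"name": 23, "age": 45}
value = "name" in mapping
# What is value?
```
Trace:
  mapping={'name': 23, 'age': 45}
  mapping={'name': 23, 'age': 45}, value=True

Final answer: True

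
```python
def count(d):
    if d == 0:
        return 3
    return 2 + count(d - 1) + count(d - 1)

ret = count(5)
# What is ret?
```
Call trace (a repeated sub-call is expanded the first time; later identical calls just restate its return value):
count(d=5)
  count(d=4)
    count(d=3)
      count(d=2)
        count(d=1)
          count(d=0)
          -> return 3
          count(d=0)
          -> return 3
        -> return 8
        count(d=1) -> return 8  (same call as traced above)
      -> return 18
      count(d=2) -> return 18  (same call as traced above)
    -> return 38
    count(d=3) -> return 38  (same call as traced above)
  -> return 78
  count(d=4) -> return 78  (same call as traced above)
-> return 158

Final answer: 158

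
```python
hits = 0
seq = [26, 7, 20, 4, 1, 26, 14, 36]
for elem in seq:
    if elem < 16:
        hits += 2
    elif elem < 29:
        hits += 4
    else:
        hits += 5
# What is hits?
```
Trace:
  hits=0
  hits=4, elem=26
  hits=6, elem=7
  hits=10, elem=20
  hits=12, elem=4
  hits=14, elem=1
  hits=18, elem=26
  hits=20, elem=14
  hits=25, elem=36

Final answer: 25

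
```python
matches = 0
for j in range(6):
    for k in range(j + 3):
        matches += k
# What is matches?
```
Trace:
  matches=0
  matches=0, j=0, k=0
  matches=1, j=0, k=1
  matches=3, j=0, k=2
  matches=3, j=1, k=0
  matches=4, j=1, k=1
  matches=6, j=1, k=2
  matches=9, j=1, k=3
  matches=9, j=2, k=0
  matches=10, j=2, k=1
  matches=12, j=2, k=2
  matches=15, j=2, k=3
  matches=19, j=2, k=4
  matches=19, j=3, k=0
  matches=20, j=3, k=1
  matches=22, j=3, k=2
  matches=25, j=3, k=3
  matches=29, j=3, k=4
  matches=34, j=3, k=5
  matches=34, j=4, k=0
  matches=35, j=4, k=1
  matches=37, j=4, k=2
  matches=40, j=4, k=3
  matches=44, j=4, k=4
  matches=49, j=4, k=5
  matches=55, j=4, k=6
  matches=55, j=5, k=0
  matches=56, j=5, k=1
  matches=58, j=5, k=2
  matches=61, j=5, k=3
  matches=65, j=5, k=4
  matches=70, j=5, k=5
  matches=76, j=5, k=6
  matches=83, j=5, k=7

Final answer: 83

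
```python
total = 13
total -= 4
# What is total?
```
Trace:
  total=13
  total=9

Final answer: 9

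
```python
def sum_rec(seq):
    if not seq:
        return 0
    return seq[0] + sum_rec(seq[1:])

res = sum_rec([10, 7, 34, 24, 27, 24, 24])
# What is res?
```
Call trace:
sum_rec(seq=[10, 7, 34, 24, 27, 24, 24])
  sum_rec(seq=[7, 34, 24, 27, 24, 24])
    sum_rec(seq=[34, 24, 27, 24, 24])
      sum_rec(seq=[24, 27, 24, 24])
        sum_rec(seq=[27, 24, 24])
          sum_rec(seq=[24, 24])
            sum_rec(seq=[24])
              sum_rec(seq=[])
              -> return 0
            -> return 24
          -> return 48
        -> return 75
      -> return 99
    -> return 133
  -> return 140
-> return 150

Final answer: 150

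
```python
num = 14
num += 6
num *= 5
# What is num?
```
Trace:
  num=14
  num=20
  num=100

Final answer: 100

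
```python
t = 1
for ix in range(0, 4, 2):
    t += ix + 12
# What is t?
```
Trace:
  t=1
  t=13, ix=0
  t=27, ix=2

Final answer: 27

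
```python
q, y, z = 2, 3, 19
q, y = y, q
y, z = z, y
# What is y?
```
Trace:
  q=2, y=3, z=19
  q=3, y=2, z=19
  q=3, y=19, z=2

Final answer: 19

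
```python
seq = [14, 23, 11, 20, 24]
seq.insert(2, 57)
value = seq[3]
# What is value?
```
Trace:
  seq=[14, 23, 11, 20, 24]
  seq=[14, 23, 57, 11, 20, 24]
  seq=[14, 23, 57, 11, 20, 24], value=11

Final answer: 11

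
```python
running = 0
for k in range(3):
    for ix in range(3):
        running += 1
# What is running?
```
Trace:
  running=0
  running=1, k=0, ix=0
  running=2, k=0, ix=1
  running=3, k=0, ix=2
  running=4, k=1, ix=0
  running=5, k=1, ix=1
  running=6, k=1, ix=2
  running=7, k=2, ix=0
  running=8, k=2, ix=1
  running=9, k=2, ix=2

Final answer: 9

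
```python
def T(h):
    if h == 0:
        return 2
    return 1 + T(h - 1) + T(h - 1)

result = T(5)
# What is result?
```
Call trace (a repeated sub-call is expanded the first time; later identical calls just restate its return value):
T(h=5)
  T(h=4)
    T(h=3)
      T(h=2)
        T(h=1)
          T(h=0)
          -> return 2
          T(h=0)
          -> return 2
        -> return 5
        T(h=1) -> return 5  (same call as traced above)
      -> return 11
      T(h=2) -> return 11  (same call as traced above)
    -> return 23
    T(h=3) -> return 23  (same call as traced above)
  -> return 47
  T(h=4) -> return 47  (same call as traced above)
-> return 95

Final answer: 95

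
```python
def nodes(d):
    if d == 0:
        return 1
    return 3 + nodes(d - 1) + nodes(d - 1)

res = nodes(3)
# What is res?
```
Call trace (a repeated sub-call is expanded the first time; later identical calls just restate its return value):
nodes(d=3)
  nodes(d=2)
    nodes(d=1)
      nodes(d=0)
      -> return 1
      nodes(d=0)
      -> return 1
    -> return 5
    nodes(d=1) -> return 5  (same call as traced above)
  -> return 13
  nodes(d=2) -> return 13  (same call as traced above)
-> return 29

Final answer: 29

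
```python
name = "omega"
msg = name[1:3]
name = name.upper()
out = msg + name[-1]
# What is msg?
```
Trace:
  name='omega'
  name='omega', msg='me'
  name='OMEGA', msg='me'
  name='OMEGA', msg='me', out='meA'

Final answer: 'me'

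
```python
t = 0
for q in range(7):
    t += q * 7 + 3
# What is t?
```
Trace:
  t=0
  t=3, q=0
  t=13, q=1
  t=30, q=2
  t=54, q=3
  t=85, q=4
  t=123, q=5
  t=168, q=6

Final answer: 168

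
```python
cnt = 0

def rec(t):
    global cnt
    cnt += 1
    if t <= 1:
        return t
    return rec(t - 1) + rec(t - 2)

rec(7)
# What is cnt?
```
Call trace (a repeated sub-call is expanded the first time; later identical calls just restate its return value):
rec(t=7)
  rec(t=6)
    rec(t=5)
      rec(t=4)
        rec(t=3)
          rec(t=2)
            rec(t=1)
            -> return 1
            rec(t=0)
            -> return 0
          -> return 1
          rec(t=1)
          -> return 1
        -> return 2
        rec(t=2) -> return 1  (same call as traced above)
      -> return 3
      rec(t=3) -> return 2  (same call as traced above)
    -> return 5
    rec(t=4) -> return 3  (same call as traced above)
  -> return 8
  rec(t=5) -> return 5  (same call as traced above)
-> return 13

cnt is incremented once per call, so count the calls in each subtree. Let C(t) = number of calls made by rec(t).
C(0) = C(1) = 1 (base case, no recursion); C(t) = 1 + C(t - 1) + C(t - 2) otherwise.
C(2) = 1 + C(1) + C(0) = 1 + 1 + 1 = 3
C(3) = 1 + C(2) + C(1) = 1 + 3 + 1 = 5
C(4) = 1 + C(3) + C(2) = 1 + 5 + 3 = 9
C(5) = 1 + C(4) + C(3) = 1 + 9 + 5 = 15
C(6) = 1 + C(5) + C(4) = 1 + 15 + 9 = 25
C(7) = 1 + C(6) + C(5) = 1 + 25 + 15 = 41
cnt = C(7) = 41

Final answer: 41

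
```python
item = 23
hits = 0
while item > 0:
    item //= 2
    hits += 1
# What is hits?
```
Trace:
  item=23
  item=23, hits=0
  item=11, hits=1
  item=5, hits=2
  item=2, hits=3
  item=1, hits=4
  item=0, hits=5

Final answer: 5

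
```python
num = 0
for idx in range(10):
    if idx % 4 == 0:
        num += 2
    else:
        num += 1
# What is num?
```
Trace:
  num=0
  num=2, idx=0
  num=3, idx=1
  num=4, idx=2
  num=5, idx=3
  num=7, idx=4
  num=8, idx=5
  num=9, idx=6
  num=10, idx=7
  num=12, idx=8
  num=13, idx=9

Final answer: 13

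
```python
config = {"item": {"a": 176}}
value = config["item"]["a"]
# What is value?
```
Trace:
  config={'item': {'a': 176}}
  config={'item': {'a': 176}}, value=176

Final answer: 176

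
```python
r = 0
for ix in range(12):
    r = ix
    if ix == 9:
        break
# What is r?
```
Trace:
  r=0
  r=0, ix=0
  r=1, ix=1
  r=2, ix=2
  r=3, ix=3
  r=4, ix=4
  r=5, ix=5
  r=6, ix=6
  r=7, ix=7
  r=8, ix=8
  r=9, ix=9

Final answer: 9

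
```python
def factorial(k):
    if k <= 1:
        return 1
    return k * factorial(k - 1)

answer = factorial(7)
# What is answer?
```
Call trace:
factorial(k=7)
  factorial(k=6)
    factorial(k=5)
      factorial(k=4)
        factorial(k=3)
          factorial(k=2)
            factorial(k=1)
            -> return 1
          -> return 2
        -> return 6
      -> return 24
    -> return 120
  -> return 720
-> return 5040

Final answer: 5040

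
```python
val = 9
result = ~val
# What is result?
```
Trace:
  val=9
  val=9, result=-10

Final answer: -10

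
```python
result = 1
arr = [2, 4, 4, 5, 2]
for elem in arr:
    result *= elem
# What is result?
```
Trace:
  result=1
  result=2, elem=2
  result=8, elem=4
  result=32, elem=4
  result=160, elem=5
  result=320, elem=2

Final answer: 320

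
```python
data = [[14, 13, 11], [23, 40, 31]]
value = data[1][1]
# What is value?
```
Trace:
  data=[[14, 13, 11], [23, 40, 31]]
  data=[[14, 13, 11], [23, 40, 31]], value=40

Final answer: 40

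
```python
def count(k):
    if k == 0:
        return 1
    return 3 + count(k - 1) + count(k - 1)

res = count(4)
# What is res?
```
Call trace (a repeated sub-call is expanded the first time; later identical calls just restate its return value):
count(k=4)
  count(k=3)
    count(k=2)
      count(k=1)
        count(k=0)
        -> return 1
        count(k=0)
        -> return 1
      -> return 5
      count(k=1) -> return 5  (same call as traced above)
    -> return 13
    count(k=2) -> return 13  (same call as traced above)
  -> return 29
  count(k=3) -> return 29  (same call as traced above)
-> return 61

Final answer: 61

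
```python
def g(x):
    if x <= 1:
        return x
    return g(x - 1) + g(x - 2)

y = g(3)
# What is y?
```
Call trace:
g(x=3)
  g(x=2)
    g(x=1)
    -> return 1
    g(x=0)
    -> return 0
  -> return 1
  g(x=1)
  -> return 1
-> return 2

Final answer: 2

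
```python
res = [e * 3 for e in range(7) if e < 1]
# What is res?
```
Trace:
  e=0
  e=1
  e=2
  e=3
  e=4
  e=5
  e=6
  res=[0]

Final answer: [0]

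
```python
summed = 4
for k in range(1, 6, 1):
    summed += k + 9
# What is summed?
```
Trace:
  summed=4
  summed=14, k=1
  summed=25, k=2
  summed=37, k=3
  summed=50, k=4
  summed=64, k=5

Final answer: 64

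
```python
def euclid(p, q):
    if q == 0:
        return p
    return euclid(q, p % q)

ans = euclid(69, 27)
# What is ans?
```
Call trace:
euclid(p=69, q=27)
  euclid(p=27, q=15)
    euclid(p=15, q=12)
      euclid(p=12, q=3)
        euclid(p=3, q=0)
        -> return 3
      -> return 3
    -> return 3
  -> return 3
-> return 3

Final answer: 3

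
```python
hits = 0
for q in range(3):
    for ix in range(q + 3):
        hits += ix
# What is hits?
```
Trace:
  hits=0
  hits=0, q=0, ix=0
  hits=1, q=0, ix=1
  hits=3, q=0, ix=2
  hits=3, q=1, ix=0
  hits=4, q=1, ix=1
  hits=6, q=1, ix=2
  hits=9, q=1, ix=3
  hits=9, q=2, ix=0
  hits=10, q=2, ix=1
  hits=12, q=2, ix=2
  hits=15, q=2, ix=3
  hits=19, q=2, ix=4

Final answer: 19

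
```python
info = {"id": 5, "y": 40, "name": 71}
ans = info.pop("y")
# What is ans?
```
Trace:
  info={'id': 5, 'y': 40, 'name': 71}
  info={'id': 5, 'name': 71}, ans=40

Final answer: 40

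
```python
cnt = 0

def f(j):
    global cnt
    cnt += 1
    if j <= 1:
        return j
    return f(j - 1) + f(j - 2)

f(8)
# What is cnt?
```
Call trace (a repeated sub-call is expanded the first time; later identical calls just restate its return value):
f(j=8)
  f(j=7)
    f(j=6)
      f(j=5)
        f(j=4)
          f(j=3)
            f(j=2)
              f(j=1)
              -> return 1
              f(j=0)
              -> return 0
            -> return 1
            f(j=1)
            -> return 1
          -> return 2
          f(j=2) -> return 1  (same call as traced above)
        -> return 3
        f(j=3) -> return 2  (same call as traced above)
      -> return 5
      f(j=4) -> return 3  (same call as traced above)
    -> return 8
    f(j=5) -> return 5  (same call as traced above)
  -> return 13
  f(j=6) -> return 8  (same call as traced above)
-> return 21

cnt is incremented once per call, so count the calls in each subtree. Let C(j) = number of calls made by f(j).
C(0) = C(1) = 1 (base case, no recursion); C(j) = 1 + C(j - 1) + C(j - 2) otherwise.
C(2) = 1 + C(1) + C(0) = 1 + 1 + 1 = 3
C(3) = 1 + C(2) + C(1) = 1 + 3 + 1 = 5
C(4) = 1 + C(3) + C(2) = 1 + 5 + 3 = 9
C(5) = 1 + C(4) + C(3) = 1 + 9 + 5 = 15
C(6) = 1 + C(5) + C(4) = 1 + 15 + 9 = 25
C(7) = 1 + C(6) + C(5) = 1 + 25 + 15 = 41
C(8) = 1 + C(7) + C(6) = 1 + 41 + 25 = 67
cnt = C(8) = 67

Final answer: 67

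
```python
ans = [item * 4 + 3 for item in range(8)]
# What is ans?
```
Trace:
  item=0
  item=1
  item=2
  item=3
  item=4
  item=5
  item=6
  item=7
  ans=[3, 7, 11, 15, 19, 23, 27, 31]

Final answer: [3, 7, 11, 15, 19, 23, 27, 31]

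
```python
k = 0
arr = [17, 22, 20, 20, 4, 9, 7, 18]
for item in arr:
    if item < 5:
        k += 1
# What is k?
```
Trace:
  k=0
  k=0, item=17
  k=0, item=22
  k=0, item=20
  k=0, item=20
  k=1, item=4
  k=1, item=9
  k=1, item=7
  k=1, item=18

Final answer: 1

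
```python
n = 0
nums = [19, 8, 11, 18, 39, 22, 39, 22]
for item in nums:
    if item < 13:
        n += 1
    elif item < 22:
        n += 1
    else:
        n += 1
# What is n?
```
Trace:
  n=0
  n=1, item=19
  n=2, item=8
  n=3, item=11
  n=4, item=18
  n=5, item=39
  n=6, item=22
  n=7, item=39
  n=8, item=22

Final answer: 8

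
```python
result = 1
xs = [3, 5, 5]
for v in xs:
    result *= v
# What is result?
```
Trace:
  result=1
  result=3, v=3
  result=15, v=5
  result=75, v=5

Final answer: 75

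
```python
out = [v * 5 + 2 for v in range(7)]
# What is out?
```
Trace:
  v=0
  v=1
  v=2
  v=3
  v=4
  v=5
  v=6
  out=[2, 7, 12, 17, 22, 27, 32]

Final answer: [2, 7, 12, 17, 22, 27, 32]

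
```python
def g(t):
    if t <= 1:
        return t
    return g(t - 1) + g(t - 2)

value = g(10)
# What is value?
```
Call trace (a repeated sub-call is expanded the first time; later identical calls just restate its return value):
g(t=10)
  g(t=9)
    g(t=8)
      g(t=7)
        g(t=6)
          g(t=5)
            g(t=4)
              g(t=3)
                g(t=2)
                  g(t=1)
                  -> return 1
                  g(t=0)
                  -> return 0
                -> return 1
                g(t=1)
                -> return 1
              -> return 2
              g(t=2) -> return 1  (same call as traced above)
            -> return 3
            g(t=3) -> return 2  (same call as traced above)
          -> return 5
          g(t=4) -> return 3  (same call as traced above)
        -> return 8
        g(t=5) -> return 5  (same call as traced above)
      -> return 13
      g(t=6) -> return 8  (same call as traced above)
    -> return 21
    g(t=7) -> return 13  (same call as traced above)
  -> return 34
  g(t=8) -> return 21  (same call as traced above)
-> return 55

Final answer: 55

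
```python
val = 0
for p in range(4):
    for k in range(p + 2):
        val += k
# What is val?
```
Trace:
  val=0
  val=0, p=0, k=0
  val=1, p=0, k=1
  val=1, p=1, k=0
  val=2, p=1, k=1
  val=4, p=1, k=2
  val=4, p=2, k=0
  val=5, p=2, k=1
  val=7, p=2, k=2
  val=10, p=2, k=3
  val=10, p=3, k=0
  val=11, p=3, k=1
  val=13, p=3, k=2
  val=16, p=3, k=3
  val=20, p=3, k=4

Final answer: 20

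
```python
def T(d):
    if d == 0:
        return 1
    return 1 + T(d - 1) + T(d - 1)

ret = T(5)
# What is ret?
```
Call trace (a repeated sub-call is expanded the first time; later identical calls just restate its return value):
T(d=5)
  T(d=4)
    T(d=3)
      T(d=2)
        T(d=1)
          T(d=0)
          -> return 1
          T(d=0)
          -> return 1
        -> return 3
        T(d=1) -> return 3  (same call as traced above)
      -> return 7
      T(d=2) -> return 7  (same call as traced above)
    -> return 15
    T(d=3) -> return 15  (same call as traced above)
  -> return 31
  T(d=4) -> return 31  (same call as traced above)
-> return 63

Final answer: 63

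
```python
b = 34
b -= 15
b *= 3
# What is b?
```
Trace:
  b=34
  b=19
  b=57

Final answer: 57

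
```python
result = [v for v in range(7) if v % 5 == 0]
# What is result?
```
Trace:
  v=0
  v=1
  v=2
  v=3
  v=4
  v=5
  v=6
  result=[0, 5]

Final answer: [0, 5]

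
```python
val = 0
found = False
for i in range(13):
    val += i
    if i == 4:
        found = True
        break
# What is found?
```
Trace:
  val=0
  val=0, found=False
  val=0, found=False, i=0
  val=1, found=False, i=1
  val=3, found=False, i=2
  val=6, found=False, i=3
  val=10, found=True, i=4

Final answer: True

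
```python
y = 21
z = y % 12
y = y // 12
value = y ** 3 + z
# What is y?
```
Trace:
  y=21
  y=21, z=9
  y=1, z=9
  y=1, z=9, value=10

Final answer: 1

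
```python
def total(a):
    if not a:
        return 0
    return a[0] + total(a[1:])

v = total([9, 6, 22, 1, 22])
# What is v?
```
Call trace:
total(a=[9, 6, 22, 1, 22])
  total(a=[6, 22, 1, 22])
    total(a=[22, 1, 22])
      total(a=[1, 22])
        total(a=[22])
          total(a=[])
          -> return 0
        -> return 22
      -> return 23
    -> return 45
  -> return 51
-> return 60

Final answer: 60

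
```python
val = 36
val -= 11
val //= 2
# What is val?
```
Trace:
  val=36
  val=25
  val=12

Final answer: 12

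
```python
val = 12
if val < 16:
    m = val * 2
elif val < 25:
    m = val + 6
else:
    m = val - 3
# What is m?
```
Trace:
  val=12
  val=12, m=24

Final answer: 24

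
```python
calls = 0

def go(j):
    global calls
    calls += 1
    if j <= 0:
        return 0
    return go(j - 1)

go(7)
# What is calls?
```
Call trace:
go(j=7)
  go(j=6)
    go(j=5)
      go(j=4)
        go(j=3)
          go(j=2)
            go(j=1)
              go(j=0)
              -> return 0
            -> return 0
          -> return 0
        -> return 0
      -> return 0
    -> return 0
  -> return 0
-> return 0

calls is incremented once per call. go is entered once for each j = 7, 6, 5, 4, 3, 2, 1, 0 (the j <= 0 call returns without recursing), i.e. 7 + 1 calls.
calls = 8

Final answer: 8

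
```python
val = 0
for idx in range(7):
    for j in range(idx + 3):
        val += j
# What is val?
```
Trace:
  val=0
  val=0, idx=0, j=0
  val=1, idx=0, j=1
  val=3, idx=0, j=2
  val=3, idx=1, j=0
  val=4, idx=1, j=1
  val=6, idx=1, j=2
  val=9, idx=1, j=3
  val=9, idx=2, j=0
  val=10, idx=2, j=1
  val=12, idx=2, j=2
  val=15, idx=2, j=3
  val=19, idx=2, j=4
  val=19, idx=3, j=0
  val=20, idx=3, j=1
  val=22, idx=3, j=2
  val=25, idx=3, j=3
  val=29, idx=3, j=4
  val=34, idx=3, j=5
  val=34, idx=4, j=0
  val=35, idx=4, j=1
  val=37, idx=4, j=2
  val=40, idx=4, j=3
  val=44, idx=4, j=4
  val=49, idx=4, j=5
  val=55, idx=4, j=6
  val=55, idx=5, j=0
  val=56, idx=5, j=1
  val=58, idx=5, j=2
  val=61, idx=5, j=3
  val=65, idx=5, j=4
  val=70, idx=5, j=5
  val=76, idx=5, j=6
  val=83, idx=5, j=7
  val=83, idx=6, j=0
  val=84, idx=6, j=1
  val=86, idx=6, j=2
  val=89, idx=6, j=3
  val=93, idx=6, j=4
  val=98, idx=6, j=5
  val=104, idx=6, j=6
  val=111, idx=6, j=7
  val=119, idx=6, j=8

Final answer: 119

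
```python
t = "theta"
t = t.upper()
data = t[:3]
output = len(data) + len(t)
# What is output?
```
Trace:
  t='theta'
  t='THETA'
  t='THETA', data='THE'
  t='THETA', data='THE', output=8

Final answer: 8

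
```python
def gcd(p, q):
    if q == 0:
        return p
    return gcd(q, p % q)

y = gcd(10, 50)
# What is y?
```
Call trace:
gcd(p=10, q=50)
  gcd(p=50, q=10)
    gcd(p=10, q=0)
    -> return 10
  -> return 10
-> return 10

Final answer: 10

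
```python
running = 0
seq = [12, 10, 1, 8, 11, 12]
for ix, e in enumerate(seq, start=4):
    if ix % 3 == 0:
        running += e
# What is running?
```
Trace:
  running=0
  running=0, ix=4, e=12
  running=0, ix=5, e=10
  running=1, ix=6, e=1
  running=1, ix=7, e=8
  running=1, ix=8, e=11
  running=13, ix=9, e=12

Final answer: 13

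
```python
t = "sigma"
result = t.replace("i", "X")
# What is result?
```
Trace:
  t='sigma'
  t='sigma', result='sXgma'

Final answer: 'sXgma'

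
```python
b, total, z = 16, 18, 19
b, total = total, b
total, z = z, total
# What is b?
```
Trace:
  b=16, total=18, z=19
  b=18, total=16, z=19
  b=18, total=19, z=16

Final answer: 18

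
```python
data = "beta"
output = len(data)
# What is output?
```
Trace:
  data='beta'
  data='beta', output=4

Final answer: 4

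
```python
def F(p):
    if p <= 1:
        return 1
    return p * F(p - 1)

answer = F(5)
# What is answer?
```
Call trace:
F(p=5)
  F(p=4)
    F(p=3)
      F(p=2)
        F(p=1)
        -> return 1
      -> return 2
    -> return 6
  -> return 24
-> return 120

Final answer: 120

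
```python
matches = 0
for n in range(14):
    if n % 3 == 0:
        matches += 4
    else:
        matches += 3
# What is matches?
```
Trace:
  matches=0
  matches=4, n=0
  matches=7, n=1
  matches=10, n=2
  matches=14, n=3
  matches=17, n=4
  matches=20, n=5
  matches=24, n=6
  matches=27, n=7
  matches=30, n=8
  matches=34, n=9
  matches=37, n=10
  matches=40, n=11
  matches=44, n=12
  matches=47, n=13

Final answer: 47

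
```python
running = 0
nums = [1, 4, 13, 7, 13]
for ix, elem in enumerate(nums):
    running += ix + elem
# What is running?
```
Trace:
  running=0
  running=1, ix=0, elem=1
  running=6, ix=1, elem=4
  running=21, ix=2, elem=13
  running=31, ix=3, elem=7
  running=48, ix=4, elem=13

Final answer: 48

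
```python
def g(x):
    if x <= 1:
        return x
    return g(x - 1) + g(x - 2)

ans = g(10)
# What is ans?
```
Call trace (a repeated sub-call is expanded the first time; later identical calls just restate its return value):
g(x=10)
  g(x=9)
    g(x=8)
      g(x=7)
        g(x=6)
          g(x=5)
            g(x=4)
              g(x=3)
                g(x=2)
                  g(x=1)
                  -> return 1
                  g(x=0)
                  -> return 0
                -> return 1
                g(x=1)
                -> return 1
              -> return 2
              g(x=2) -> return 1  (same call as traced above)
            -> return 3
            g(x=3) -> return 2  (same call as traced above)
          -> return 5
          g(x=4) -> return 3  (same call as traced above)
        -> return 8
        g(x=5) -> return 5  (same call as traced above)
      -> return 13
      g(x=6) -> return 8  (same call as traced above)
    -> return 21
    g(x=7) -> return 13  (same call as traced above)
  -> return 34
  g(x=8) -> return 21  (same call as traced above)
-> return 55

Final answer: 55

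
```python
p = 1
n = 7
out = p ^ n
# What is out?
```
Trace:
  p=1
  p=1, n=7
  p=1, n=7, out=6

Final answer: 6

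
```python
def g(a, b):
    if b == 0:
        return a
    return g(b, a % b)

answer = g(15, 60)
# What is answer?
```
Call trace:
g(a=15, b=60)
  g(a=60, b=15)
    g(a=15, b=0)
    -> return 15
  -> return 15
-> return 15

Final answer: 15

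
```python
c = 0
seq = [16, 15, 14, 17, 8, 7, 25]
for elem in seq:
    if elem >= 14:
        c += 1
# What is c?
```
Trace:
  c=0
  c=1, elem=16
  c=2, elem=15
  c=3, elem=14
  c=4, elem=17
  c=4, elem=8
  c=4, elem=7
  c=5, elem=25

Final answer: 5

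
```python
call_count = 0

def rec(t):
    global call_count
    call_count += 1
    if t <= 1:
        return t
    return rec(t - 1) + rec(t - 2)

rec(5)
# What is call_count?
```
Call trace (a repeated sub-call is expanded the first time; later identical calls just restate its return value):
rec(t=5)
  rec(t=4)
    rec(t=3)
      rec(t=2)
        rec(t=1)
        -> return 1
        rec(t=0)
        -> return 0
      -> return 1
      rec(t=1)
      -> return 1
    -> return 2
    rec(t=2) -> return 1  (same call as traced above)
  -> return 3
  rec(t=3) -> return 2  (same call as traced above)
-> return 5

call_count is incremented once per call, so count the calls in each subtree. Let C(t) = number of calls made by rec(t).
C(0) = C(1) = 1 (base case, no recursion); C(t) = 1 + C(t - 1) + C(t - 2) otherwise.
C(2) = 1 + C(1) + C(0) = 1 + 1 + 1 = 3
C(3) = 1 + C(2) + C(1) = 1 + 3 + 1 = 5
C(4) = 1 + C(3) + C(2) = 1 + 5 + 3 = 9
C(5) = 1 + C(4) + C(3) = 1 + 9 + 5 = 15
call_count = C(5) = 15

Final answer: 15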